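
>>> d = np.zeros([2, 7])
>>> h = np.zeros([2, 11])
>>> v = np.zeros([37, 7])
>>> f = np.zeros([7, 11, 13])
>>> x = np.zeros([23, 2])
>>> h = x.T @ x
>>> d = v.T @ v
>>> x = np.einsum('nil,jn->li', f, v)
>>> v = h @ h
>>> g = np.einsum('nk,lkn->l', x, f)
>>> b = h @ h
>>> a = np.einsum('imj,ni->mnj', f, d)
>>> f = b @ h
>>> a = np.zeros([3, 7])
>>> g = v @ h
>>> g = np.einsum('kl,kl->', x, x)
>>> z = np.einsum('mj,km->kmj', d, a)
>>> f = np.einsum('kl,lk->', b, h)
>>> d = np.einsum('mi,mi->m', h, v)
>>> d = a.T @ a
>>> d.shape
(7, 7)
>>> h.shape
(2, 2)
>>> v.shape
(2, 2)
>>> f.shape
()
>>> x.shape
(13, 11)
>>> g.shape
()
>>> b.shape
(2, 2)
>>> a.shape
(3, 7)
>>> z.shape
(3, 7, 7)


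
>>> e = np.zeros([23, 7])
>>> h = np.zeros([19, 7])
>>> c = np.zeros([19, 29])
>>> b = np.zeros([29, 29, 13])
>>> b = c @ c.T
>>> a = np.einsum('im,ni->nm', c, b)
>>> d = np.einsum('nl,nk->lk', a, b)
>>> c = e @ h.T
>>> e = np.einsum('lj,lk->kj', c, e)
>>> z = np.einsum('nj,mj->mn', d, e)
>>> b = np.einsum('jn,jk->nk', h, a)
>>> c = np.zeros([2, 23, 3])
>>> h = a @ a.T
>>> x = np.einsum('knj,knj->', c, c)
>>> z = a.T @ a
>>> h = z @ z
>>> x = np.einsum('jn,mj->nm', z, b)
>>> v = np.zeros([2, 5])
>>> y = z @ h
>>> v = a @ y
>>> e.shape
(7, 19)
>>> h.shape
(29, 29)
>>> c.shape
(2, 23, 3)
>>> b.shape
(7, 29)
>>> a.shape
(19, 29)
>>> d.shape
(29, 19)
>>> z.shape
(29, 29)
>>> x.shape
(29, 7)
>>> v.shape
(19, 29)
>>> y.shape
(29, 29)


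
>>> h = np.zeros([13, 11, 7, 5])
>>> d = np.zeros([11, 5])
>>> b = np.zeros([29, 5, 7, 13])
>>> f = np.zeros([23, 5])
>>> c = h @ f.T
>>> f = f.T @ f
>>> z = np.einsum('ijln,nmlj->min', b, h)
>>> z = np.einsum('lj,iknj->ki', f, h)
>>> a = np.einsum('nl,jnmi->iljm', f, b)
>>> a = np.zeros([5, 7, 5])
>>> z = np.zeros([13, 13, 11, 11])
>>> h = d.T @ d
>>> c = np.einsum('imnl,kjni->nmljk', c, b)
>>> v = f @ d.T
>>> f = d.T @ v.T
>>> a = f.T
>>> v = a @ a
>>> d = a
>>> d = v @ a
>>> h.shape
(5, 5)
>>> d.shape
(5, 5)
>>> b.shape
(29, 5, 7, 13)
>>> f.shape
(5, 5)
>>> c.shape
(7, 11, 23, 5, 29)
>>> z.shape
(13, 13, 11, 11)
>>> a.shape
(5, 5)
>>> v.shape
(5, 5)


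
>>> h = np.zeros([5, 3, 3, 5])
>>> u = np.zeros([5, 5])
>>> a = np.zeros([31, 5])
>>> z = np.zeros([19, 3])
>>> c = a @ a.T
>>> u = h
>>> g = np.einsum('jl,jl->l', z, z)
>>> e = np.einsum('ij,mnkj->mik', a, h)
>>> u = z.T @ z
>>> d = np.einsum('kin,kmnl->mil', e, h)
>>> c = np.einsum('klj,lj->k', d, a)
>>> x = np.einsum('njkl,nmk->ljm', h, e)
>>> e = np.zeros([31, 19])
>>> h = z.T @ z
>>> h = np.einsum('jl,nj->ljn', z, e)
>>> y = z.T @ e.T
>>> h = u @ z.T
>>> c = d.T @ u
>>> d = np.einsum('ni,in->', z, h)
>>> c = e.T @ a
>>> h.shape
(3, 19)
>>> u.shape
(3, 3)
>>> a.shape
(31, 5)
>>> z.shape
(19, 3)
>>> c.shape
(19, 5)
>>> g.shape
(3,)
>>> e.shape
(31, 19)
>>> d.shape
()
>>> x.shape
(5, 3, 31)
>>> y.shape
(3, 31)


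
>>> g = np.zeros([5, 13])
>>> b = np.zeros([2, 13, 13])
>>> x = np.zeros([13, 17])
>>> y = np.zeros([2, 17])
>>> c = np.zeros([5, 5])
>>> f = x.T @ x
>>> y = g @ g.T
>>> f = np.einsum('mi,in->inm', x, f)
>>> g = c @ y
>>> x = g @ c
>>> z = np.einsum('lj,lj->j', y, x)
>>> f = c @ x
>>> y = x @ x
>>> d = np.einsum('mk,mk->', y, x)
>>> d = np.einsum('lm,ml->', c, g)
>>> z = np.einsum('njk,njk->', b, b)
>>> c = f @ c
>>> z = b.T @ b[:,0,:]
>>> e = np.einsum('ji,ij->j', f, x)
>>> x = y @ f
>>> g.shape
(5, 5)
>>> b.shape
(2, 13, 13)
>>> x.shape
(5, 5)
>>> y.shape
(5, 5)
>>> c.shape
(5, 5)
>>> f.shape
(5, 5)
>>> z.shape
(13, 13, 13)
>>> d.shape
()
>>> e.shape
(5,)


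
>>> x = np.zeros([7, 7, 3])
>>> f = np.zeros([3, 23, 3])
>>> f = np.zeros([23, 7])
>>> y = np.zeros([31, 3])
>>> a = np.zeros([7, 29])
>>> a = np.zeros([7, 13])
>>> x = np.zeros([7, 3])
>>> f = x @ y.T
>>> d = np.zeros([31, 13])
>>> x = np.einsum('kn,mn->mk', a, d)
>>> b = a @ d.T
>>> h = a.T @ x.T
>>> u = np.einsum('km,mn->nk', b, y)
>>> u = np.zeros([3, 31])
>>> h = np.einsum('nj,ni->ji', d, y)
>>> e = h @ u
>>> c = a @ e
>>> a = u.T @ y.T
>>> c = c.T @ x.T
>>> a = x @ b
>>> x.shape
(31, 7)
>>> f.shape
(7, 31)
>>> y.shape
(31, 3)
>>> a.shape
(31, 31)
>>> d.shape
(31, 13)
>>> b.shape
(7, 31)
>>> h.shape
(13, 3)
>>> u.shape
(3, 31)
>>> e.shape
(13, 31)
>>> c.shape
(31, 31)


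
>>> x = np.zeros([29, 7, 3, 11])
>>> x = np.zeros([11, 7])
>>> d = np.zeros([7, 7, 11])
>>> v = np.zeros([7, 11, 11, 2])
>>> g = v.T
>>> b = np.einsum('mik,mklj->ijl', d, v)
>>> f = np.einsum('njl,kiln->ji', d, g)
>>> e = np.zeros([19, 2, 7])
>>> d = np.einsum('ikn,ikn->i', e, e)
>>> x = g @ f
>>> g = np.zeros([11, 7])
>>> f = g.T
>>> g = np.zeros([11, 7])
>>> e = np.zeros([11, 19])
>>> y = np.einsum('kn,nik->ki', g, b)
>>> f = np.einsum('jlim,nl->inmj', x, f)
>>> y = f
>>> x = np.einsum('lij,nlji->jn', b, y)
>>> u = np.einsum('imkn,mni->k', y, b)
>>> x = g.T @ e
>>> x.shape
(7, 19)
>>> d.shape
(19,)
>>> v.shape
(7, 11, 11, 2)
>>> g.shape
(11, 7)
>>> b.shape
(7, 2, 11)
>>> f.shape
(11, 7, 11, 2)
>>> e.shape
(11, 19)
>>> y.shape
(11, 7, 11, 2)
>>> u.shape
(11,)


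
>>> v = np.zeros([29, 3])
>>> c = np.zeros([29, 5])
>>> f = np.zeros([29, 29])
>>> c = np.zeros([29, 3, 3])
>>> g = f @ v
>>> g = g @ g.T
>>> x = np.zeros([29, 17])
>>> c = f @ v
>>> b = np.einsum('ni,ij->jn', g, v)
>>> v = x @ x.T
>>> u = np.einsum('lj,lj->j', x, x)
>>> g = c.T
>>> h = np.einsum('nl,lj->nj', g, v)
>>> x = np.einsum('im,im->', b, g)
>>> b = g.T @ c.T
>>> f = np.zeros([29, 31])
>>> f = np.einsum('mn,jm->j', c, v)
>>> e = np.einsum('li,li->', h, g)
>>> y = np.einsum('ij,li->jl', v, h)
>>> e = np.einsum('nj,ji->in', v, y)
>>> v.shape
(29, 29)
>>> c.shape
(29, 3)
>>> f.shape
(29,)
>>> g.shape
(3, 29)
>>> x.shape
()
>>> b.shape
(29, 29)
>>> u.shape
(17,)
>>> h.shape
(3, 29)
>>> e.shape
(3, 29)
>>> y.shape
(29, 3)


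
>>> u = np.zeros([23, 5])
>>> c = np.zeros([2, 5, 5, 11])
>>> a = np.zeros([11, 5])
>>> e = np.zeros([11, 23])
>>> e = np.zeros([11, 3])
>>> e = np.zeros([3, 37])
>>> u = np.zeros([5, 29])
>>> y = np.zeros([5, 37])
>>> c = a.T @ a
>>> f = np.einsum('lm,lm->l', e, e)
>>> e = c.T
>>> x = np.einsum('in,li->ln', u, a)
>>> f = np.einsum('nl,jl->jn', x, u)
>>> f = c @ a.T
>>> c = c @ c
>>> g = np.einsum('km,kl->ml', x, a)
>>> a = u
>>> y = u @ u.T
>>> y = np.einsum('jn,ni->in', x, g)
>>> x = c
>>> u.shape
(5, 29)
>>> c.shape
(5, 5)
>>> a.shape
(5, 29)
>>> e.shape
(5, 5)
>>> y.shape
(5, 29)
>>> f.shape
(5, 11)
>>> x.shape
(5, 5)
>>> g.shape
(29, 5)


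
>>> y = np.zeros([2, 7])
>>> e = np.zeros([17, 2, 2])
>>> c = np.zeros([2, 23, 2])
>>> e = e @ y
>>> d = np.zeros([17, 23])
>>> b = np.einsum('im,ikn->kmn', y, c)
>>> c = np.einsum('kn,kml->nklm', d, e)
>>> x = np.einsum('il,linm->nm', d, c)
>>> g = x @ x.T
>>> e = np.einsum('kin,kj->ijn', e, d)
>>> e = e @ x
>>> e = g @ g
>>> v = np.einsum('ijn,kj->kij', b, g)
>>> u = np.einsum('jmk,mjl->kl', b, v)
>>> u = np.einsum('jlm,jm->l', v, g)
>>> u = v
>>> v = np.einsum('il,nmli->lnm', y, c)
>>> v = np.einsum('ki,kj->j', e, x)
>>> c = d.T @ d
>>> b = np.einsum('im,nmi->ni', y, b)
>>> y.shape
(2, 7)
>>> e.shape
(7, 7)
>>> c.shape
(23, 23)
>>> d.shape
(17, 23)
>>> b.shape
(23, 2)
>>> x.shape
(7, 2)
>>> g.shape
(7, 7)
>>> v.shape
(2,)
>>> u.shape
(7, 23, 7)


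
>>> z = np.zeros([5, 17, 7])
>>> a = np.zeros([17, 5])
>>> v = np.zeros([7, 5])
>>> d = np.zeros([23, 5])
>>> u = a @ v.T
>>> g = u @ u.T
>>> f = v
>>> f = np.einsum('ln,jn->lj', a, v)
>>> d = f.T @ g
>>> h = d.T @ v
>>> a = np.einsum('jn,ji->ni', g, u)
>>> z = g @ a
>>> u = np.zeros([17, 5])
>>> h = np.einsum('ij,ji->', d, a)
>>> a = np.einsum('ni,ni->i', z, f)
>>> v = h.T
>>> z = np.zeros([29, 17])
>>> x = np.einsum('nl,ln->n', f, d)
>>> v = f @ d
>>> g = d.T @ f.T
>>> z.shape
(29, 17)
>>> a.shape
(7,)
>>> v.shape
(17, 17)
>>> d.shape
(7, 17)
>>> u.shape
(17, 5)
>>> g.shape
(17, 17)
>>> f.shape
(17, 7)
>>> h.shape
()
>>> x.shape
(17,)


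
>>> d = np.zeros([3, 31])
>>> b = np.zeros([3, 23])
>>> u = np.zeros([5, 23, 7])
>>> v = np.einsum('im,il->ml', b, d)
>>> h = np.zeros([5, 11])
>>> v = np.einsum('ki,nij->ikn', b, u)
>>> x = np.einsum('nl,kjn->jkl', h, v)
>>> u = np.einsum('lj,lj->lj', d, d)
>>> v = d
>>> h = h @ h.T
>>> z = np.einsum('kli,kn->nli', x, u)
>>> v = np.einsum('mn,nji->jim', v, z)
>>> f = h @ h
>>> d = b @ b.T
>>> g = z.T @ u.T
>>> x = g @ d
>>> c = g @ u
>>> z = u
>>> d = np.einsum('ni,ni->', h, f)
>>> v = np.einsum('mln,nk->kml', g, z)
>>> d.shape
()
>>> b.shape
(3, 23)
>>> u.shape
(3, 31)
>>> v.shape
(31, 11, 23)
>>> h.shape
(5, 5)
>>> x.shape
(11, 23, 3)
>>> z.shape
(3, 31)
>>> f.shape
(5, 5)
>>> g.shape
(11, 23, 3)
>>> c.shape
(11, 23, 31)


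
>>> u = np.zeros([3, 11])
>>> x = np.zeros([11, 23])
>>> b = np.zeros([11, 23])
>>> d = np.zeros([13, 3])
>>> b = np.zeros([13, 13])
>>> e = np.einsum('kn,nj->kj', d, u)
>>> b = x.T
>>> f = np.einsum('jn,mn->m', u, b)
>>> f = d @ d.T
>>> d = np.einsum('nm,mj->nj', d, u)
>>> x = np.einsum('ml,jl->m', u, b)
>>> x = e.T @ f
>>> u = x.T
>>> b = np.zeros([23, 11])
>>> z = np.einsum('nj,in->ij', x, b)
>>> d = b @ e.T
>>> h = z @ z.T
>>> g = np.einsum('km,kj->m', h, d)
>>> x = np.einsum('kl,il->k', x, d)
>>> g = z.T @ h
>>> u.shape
(13, 11)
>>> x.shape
(11,)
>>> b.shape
(23, 11)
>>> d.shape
(23, 13)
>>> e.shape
(13, 11)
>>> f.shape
(13, 13)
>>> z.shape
(23, 13)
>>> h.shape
(23, 23)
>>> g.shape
(13, 23)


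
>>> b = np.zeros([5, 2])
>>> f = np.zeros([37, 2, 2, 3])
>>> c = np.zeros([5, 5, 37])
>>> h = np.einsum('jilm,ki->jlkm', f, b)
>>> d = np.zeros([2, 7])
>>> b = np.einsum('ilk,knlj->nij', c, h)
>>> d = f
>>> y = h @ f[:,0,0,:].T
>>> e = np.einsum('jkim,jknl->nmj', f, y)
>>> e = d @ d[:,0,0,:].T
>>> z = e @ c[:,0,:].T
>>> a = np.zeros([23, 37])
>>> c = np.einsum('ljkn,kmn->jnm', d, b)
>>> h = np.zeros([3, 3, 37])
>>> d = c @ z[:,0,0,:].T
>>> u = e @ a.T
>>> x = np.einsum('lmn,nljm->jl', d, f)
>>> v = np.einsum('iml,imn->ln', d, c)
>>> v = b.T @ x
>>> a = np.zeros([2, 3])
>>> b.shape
(2, 5, 3)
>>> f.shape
(37, 2, 2, 3)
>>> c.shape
(2, 3, 5)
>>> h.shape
(3, 3, 37)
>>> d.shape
(2, 3, 37)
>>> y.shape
(37, 2, 5, 37)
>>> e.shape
(37, 2, 2, 37)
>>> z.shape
(37, 2, 2, 5)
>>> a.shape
(2, 3)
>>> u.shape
(37, 2, 2, 23)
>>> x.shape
(2, 2)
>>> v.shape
(3, 5, 2)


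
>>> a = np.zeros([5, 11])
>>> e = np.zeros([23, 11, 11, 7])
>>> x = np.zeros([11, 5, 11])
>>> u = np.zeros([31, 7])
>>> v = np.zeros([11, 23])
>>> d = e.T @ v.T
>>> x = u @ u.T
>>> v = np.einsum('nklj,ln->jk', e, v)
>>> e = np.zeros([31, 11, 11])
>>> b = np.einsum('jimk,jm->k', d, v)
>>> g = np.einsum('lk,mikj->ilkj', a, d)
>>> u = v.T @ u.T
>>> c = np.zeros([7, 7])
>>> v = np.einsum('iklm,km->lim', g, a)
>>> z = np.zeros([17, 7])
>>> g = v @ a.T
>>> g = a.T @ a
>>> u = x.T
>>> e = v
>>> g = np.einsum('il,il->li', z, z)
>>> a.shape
(5, 11)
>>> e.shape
(11, 11, 11)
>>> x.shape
(31, 31)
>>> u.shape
(31, 31)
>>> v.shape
(11, 11, 11)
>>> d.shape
(7, 11, 11, 11)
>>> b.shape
(11,)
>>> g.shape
(7, 17)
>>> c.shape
(7, 7)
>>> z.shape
(17, 7)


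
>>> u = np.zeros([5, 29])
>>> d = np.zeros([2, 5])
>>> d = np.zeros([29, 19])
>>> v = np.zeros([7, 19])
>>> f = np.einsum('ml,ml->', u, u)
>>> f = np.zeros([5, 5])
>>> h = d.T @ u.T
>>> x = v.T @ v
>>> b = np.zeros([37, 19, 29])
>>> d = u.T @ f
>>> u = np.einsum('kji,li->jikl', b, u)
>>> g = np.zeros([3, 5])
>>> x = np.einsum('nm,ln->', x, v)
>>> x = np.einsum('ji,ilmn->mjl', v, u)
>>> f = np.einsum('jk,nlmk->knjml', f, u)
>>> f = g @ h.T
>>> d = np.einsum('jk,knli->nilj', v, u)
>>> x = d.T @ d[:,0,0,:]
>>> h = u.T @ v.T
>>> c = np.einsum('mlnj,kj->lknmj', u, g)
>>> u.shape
(19, 29, 37, 5)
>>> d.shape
(29, 5, 37, 7)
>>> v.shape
(7, 19)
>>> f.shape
(3, 19)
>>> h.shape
(5, 37, 29, 7)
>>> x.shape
(7, 37, 5, 7)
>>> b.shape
(37, 19, 29)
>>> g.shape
(3, 5)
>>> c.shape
(29, 3, 37, 19, 5)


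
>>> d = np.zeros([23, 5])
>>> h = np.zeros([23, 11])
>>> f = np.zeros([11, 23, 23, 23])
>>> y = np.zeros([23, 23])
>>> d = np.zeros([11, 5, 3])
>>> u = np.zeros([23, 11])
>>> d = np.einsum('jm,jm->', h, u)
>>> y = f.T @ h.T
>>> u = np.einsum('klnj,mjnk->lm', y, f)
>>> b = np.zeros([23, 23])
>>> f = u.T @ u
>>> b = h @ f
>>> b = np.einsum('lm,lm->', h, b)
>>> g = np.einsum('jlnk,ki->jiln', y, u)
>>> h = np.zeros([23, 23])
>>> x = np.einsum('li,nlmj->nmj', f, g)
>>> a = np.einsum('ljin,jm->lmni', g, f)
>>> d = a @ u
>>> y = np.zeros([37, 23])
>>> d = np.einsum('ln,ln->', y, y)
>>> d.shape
()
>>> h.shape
(23, 23)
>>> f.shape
(11, 11)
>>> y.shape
(37, 23)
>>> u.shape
(23, 11)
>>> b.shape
()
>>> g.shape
(23, 11, 23, 23)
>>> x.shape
(23, 23, 23)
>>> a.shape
(23, 11, 23, 23)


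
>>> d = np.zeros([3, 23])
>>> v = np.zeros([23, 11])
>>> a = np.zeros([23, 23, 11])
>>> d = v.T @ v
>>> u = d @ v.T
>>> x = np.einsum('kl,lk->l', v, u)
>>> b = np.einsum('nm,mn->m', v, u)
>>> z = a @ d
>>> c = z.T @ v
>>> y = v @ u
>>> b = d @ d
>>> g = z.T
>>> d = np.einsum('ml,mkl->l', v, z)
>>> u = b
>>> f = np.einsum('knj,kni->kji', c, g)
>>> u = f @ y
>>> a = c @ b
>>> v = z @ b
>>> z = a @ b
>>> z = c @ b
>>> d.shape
(11,)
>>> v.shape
(23, 23, 11)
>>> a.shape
(11, 23, 11)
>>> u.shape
(11, 11, 23)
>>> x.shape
(11,)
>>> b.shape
(11, 11)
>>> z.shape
(11, 23, 11)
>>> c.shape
(11, 23, 11)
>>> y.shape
(23, 23)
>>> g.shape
(11, 23, 23)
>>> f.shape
(11, 11, 23)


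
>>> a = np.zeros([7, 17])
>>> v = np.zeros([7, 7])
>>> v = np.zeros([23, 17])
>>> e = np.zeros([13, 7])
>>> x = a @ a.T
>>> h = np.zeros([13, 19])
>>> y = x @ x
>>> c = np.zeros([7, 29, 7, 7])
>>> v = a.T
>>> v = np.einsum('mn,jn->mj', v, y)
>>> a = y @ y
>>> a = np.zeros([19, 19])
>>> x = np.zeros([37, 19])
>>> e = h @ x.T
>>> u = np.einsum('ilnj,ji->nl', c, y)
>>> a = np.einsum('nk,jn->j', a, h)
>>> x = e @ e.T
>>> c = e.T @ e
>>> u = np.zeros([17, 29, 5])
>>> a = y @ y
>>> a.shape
(7, 7)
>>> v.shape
(17, 7)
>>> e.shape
(13, 37)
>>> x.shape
(13, 13)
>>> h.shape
(13, 19)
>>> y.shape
(7, 7)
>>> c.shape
(37, 37)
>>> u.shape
(17, 29, 5)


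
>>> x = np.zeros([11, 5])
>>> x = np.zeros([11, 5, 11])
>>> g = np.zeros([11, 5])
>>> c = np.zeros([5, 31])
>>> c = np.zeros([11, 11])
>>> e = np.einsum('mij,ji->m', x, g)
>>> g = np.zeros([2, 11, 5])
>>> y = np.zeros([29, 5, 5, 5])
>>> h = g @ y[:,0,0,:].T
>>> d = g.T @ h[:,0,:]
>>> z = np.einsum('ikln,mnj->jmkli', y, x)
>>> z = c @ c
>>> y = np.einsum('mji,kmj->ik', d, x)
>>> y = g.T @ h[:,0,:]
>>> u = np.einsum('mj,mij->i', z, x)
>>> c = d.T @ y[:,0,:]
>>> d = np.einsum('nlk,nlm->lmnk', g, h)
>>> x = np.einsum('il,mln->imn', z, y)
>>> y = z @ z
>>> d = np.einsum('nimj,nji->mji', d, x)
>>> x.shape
(11, 5, 29)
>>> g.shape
(2, 11, 5)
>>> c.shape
(29, 11, 29)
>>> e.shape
(11,)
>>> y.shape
(11, 11)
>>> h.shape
(2, 11, 29)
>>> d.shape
(2, 5, 29)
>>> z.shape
(11, 11)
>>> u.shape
(5,)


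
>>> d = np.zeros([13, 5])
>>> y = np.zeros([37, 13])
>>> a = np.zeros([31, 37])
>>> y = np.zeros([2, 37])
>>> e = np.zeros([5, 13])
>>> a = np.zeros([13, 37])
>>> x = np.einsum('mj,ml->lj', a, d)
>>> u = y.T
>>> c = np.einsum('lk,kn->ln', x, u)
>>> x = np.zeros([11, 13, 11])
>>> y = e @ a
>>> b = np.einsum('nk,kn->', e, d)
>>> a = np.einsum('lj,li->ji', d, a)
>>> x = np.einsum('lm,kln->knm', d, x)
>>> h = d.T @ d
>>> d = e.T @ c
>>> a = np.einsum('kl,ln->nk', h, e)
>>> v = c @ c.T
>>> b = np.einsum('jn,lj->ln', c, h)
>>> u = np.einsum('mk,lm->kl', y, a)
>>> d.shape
(13, 2)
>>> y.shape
(5, 37)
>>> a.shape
(13, 5)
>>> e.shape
(5, 13)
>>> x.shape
(11, 11, 5)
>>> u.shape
(37, 13)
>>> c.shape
(5, 2)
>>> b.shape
(5, 2)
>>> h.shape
(5, 5)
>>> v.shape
(5, 5)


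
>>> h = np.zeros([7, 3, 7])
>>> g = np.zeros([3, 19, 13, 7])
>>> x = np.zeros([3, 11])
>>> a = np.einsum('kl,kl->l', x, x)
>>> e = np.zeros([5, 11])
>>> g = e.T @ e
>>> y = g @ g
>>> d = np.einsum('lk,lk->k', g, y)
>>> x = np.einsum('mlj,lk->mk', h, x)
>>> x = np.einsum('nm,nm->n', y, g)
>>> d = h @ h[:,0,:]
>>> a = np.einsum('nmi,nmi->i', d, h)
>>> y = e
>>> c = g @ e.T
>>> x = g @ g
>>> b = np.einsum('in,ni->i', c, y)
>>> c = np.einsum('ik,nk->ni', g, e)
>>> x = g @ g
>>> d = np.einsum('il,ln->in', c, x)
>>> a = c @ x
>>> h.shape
(7, 3, 7)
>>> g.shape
(11, 11)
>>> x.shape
(11, 11)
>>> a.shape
(5, 11)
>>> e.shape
(5, 11)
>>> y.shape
(5, 11)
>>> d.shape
(5, 11)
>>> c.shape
(5, 11)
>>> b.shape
(11,)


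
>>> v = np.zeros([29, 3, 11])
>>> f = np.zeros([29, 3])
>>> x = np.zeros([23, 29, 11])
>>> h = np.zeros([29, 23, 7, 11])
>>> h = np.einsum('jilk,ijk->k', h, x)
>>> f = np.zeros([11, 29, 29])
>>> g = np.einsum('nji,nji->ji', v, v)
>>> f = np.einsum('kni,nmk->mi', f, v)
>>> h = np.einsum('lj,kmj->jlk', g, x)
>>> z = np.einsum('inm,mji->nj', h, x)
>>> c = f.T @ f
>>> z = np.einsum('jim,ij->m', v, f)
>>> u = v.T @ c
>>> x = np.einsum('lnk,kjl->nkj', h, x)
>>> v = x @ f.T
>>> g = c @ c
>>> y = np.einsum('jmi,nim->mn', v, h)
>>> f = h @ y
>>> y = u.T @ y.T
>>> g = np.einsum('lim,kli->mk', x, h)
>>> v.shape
(3, 23, 3)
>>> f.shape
(11, 3, 11)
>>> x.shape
(3, 23, 29)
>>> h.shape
(11, 3, 23)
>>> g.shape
(29, 11)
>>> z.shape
(11,)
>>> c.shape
(29, 29)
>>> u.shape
(11, 3, 29)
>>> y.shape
(29, 3, 23)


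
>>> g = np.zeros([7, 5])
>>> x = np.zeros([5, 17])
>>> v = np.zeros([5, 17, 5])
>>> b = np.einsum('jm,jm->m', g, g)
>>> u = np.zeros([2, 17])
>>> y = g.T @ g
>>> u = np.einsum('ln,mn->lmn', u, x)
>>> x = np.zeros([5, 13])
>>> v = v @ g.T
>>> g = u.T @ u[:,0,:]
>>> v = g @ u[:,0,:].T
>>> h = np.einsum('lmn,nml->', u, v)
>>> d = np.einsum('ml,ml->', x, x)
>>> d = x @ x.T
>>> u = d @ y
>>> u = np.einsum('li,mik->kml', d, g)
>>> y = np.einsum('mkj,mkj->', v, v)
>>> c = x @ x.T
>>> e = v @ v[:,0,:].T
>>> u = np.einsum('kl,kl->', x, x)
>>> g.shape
(17, 5, 17)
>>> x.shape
(5, 13)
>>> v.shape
(17, 5, 2)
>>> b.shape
(5,)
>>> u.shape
()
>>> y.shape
()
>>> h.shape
()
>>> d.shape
(5, 5)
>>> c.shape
(5, 5)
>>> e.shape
(17, 5, 17)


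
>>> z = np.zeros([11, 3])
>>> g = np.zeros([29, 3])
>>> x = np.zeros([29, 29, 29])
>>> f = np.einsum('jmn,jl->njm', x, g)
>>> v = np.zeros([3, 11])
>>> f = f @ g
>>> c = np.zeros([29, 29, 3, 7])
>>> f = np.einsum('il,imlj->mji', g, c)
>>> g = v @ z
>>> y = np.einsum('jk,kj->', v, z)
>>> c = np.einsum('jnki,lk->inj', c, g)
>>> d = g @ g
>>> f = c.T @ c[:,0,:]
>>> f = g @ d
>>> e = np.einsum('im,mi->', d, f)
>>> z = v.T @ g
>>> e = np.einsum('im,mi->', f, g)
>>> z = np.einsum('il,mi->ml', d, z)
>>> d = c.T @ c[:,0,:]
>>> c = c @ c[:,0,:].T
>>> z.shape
(11, 3)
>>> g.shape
(3, 3)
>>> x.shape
(29, 29, 29)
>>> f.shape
(3, 3)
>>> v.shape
(3, 11)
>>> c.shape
(7, 29, 7)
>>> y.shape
()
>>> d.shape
(29, 29, 29)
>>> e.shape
()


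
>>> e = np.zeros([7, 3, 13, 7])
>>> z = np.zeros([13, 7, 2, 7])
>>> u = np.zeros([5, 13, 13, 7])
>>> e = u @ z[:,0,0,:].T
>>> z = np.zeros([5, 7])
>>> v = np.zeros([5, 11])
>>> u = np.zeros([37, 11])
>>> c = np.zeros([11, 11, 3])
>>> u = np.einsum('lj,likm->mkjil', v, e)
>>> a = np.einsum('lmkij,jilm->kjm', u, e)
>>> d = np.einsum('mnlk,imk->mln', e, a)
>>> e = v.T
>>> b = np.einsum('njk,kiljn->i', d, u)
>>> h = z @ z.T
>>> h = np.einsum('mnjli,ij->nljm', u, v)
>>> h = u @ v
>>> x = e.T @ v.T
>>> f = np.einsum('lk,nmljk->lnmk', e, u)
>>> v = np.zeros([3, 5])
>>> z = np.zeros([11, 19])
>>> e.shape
(11, 5)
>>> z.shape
(11, 19)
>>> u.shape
(13, 13, 11, 13, 5)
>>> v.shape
(3, 5)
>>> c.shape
(11, 11, 3)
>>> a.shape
(11, 5, 13)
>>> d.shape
(5, 13, 13)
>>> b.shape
(13,)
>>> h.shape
(13, 13, 11, 13, 11)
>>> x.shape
(5, 5)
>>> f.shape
(11, 13, 13, 5)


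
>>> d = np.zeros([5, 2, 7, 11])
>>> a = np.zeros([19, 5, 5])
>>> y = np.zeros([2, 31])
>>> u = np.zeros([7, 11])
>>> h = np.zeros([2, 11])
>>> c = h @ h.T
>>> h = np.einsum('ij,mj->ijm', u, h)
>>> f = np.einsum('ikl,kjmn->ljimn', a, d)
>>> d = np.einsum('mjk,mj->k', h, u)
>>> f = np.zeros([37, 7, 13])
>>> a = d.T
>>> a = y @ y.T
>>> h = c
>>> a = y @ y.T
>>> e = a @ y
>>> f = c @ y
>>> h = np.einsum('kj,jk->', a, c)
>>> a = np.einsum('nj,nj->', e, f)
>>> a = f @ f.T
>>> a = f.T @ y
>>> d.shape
(2,)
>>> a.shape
(31, 31)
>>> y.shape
(2, 31)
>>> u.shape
(7, 11)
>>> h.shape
()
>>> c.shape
(2, 2)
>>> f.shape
(2, 31)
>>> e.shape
(2, 31)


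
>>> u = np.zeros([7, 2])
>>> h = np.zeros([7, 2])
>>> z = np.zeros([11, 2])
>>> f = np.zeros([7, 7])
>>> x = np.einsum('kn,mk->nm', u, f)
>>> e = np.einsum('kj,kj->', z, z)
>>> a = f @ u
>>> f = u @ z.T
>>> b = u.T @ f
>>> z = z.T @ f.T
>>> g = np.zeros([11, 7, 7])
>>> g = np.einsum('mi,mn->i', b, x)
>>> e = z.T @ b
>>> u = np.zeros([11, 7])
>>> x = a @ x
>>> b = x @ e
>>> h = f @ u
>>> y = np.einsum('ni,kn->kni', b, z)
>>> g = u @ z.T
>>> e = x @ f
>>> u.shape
(11, 7)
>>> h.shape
(7, 7)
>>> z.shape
(2, 7)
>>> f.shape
(7, 11)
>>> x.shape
(7, 7)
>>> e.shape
(7, 11)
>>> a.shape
(7, 2)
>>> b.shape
(7, 11)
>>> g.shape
(11, 2)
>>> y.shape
(2, 7, 11)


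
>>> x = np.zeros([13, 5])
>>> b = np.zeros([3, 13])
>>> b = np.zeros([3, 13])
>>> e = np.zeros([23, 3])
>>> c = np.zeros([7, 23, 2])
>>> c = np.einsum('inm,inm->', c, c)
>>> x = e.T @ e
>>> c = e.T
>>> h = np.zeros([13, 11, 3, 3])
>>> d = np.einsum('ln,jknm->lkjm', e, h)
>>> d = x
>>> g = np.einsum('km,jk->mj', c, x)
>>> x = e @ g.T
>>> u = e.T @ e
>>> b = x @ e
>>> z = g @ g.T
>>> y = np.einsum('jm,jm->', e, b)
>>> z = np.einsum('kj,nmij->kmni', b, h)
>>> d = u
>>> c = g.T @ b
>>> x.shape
(23, 23)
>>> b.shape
(23, 3)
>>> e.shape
(23, 3)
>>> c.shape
(3, 3)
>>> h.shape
(13, 11, 3, 3)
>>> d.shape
(3, 3)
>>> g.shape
(23, 3)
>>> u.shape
(3, 3)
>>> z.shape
(23, 11, 13, 3)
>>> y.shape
()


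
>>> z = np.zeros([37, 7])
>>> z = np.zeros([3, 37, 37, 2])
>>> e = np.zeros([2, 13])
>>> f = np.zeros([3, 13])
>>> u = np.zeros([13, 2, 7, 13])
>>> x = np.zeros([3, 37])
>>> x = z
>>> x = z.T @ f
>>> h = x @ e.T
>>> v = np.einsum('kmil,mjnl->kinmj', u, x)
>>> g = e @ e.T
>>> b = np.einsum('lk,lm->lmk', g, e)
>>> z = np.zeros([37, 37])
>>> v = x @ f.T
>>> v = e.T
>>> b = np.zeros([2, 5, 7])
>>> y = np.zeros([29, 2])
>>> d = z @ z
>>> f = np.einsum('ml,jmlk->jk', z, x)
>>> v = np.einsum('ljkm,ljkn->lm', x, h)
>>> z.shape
(37, 37)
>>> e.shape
(2, 13)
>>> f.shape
(2, 13)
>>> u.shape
(13, 2, 7, 13)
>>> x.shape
(2, 37, 37, 13)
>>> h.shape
(2, 37, 37, 2)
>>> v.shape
(2, 13)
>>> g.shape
(2, 2)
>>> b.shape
(2, 5, 7)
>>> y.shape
(29, 2)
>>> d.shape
(37, 37)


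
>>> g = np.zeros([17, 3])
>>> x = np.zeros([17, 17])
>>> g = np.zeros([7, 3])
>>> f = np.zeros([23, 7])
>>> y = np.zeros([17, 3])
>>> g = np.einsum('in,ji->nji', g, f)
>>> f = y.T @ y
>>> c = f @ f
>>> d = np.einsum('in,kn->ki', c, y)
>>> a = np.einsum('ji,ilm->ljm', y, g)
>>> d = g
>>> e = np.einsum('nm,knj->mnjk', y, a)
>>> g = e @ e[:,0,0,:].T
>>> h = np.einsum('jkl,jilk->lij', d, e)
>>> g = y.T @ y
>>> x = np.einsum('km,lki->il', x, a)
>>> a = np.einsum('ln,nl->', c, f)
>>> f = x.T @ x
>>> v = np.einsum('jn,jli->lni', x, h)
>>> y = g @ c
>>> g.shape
(3, 3)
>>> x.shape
(7, 23)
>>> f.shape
(23, 23)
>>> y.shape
(3, 3)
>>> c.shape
(3, 3)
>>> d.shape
(3, 23, 7)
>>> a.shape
()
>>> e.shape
(3, 17, 7, 23)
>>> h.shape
(7, 17, 3)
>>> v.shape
(17, 23, 3)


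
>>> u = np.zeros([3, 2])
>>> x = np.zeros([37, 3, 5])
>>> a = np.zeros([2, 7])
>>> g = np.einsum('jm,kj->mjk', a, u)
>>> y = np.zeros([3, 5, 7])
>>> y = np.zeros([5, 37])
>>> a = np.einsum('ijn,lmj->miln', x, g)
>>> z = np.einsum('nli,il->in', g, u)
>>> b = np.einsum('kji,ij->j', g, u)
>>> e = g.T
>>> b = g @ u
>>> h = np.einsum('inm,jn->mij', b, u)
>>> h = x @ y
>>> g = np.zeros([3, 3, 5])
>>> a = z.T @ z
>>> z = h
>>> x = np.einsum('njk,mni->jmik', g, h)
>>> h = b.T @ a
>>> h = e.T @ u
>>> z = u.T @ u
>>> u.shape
(3, 2)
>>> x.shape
(3, 37, 37, 5)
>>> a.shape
(7, 7)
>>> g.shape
(3, 3, 5)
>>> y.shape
(5, 37)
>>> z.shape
(2, 2)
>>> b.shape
(7, 2, 2)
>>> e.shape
(3, 2, 7)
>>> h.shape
(7, 2, 2)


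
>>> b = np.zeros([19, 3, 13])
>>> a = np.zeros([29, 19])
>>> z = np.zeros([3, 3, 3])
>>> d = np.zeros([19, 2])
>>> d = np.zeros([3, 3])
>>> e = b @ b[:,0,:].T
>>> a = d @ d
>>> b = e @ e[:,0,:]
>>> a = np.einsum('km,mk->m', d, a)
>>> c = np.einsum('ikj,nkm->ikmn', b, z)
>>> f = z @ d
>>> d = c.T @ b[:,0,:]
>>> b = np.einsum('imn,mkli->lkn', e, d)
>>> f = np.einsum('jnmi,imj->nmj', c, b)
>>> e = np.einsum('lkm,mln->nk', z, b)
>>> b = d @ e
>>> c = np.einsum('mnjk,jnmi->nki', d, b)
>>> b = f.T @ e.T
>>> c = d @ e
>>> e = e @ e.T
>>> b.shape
(19, 3, 19)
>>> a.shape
(3,)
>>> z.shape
(3, 3, 3)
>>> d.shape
(3, 3, 3, 19)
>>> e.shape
(19, 19)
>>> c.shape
(3, 3, 3, 3)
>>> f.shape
(3, 3, 19)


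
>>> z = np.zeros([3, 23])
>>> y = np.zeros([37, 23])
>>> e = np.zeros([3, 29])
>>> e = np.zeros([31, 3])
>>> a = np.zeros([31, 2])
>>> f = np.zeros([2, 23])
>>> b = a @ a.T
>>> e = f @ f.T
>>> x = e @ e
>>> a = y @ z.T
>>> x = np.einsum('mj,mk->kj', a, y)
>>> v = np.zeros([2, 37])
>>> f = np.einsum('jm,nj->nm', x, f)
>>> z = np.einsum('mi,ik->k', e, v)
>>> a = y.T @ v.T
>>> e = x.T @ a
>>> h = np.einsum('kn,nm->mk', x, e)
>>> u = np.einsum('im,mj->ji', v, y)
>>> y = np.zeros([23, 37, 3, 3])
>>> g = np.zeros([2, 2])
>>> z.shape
(37,)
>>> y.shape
(23, 37, 3, 3)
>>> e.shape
(3, 2)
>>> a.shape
(23, 2)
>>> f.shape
(2, 3)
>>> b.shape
(31, 31)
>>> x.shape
(23, 3)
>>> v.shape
(2, 37)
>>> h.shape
(2, 23)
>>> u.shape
(23, 2)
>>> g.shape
(2, 2)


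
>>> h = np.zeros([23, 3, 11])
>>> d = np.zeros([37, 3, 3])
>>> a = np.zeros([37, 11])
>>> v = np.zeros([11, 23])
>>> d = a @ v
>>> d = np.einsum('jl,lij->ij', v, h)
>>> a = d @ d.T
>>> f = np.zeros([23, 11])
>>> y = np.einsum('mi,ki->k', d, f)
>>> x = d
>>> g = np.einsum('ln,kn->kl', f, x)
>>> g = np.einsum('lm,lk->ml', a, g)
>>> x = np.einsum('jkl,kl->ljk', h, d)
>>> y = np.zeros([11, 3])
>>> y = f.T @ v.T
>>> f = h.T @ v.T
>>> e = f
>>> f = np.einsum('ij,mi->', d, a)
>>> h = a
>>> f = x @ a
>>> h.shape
(3, 3)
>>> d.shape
(3, 11)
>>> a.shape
(3, 3)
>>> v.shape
(11, 23)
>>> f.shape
(11, 23, 3)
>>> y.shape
(11, 11)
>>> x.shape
(11, 23, 3)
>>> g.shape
(3, 3)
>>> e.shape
(11, 3, 11)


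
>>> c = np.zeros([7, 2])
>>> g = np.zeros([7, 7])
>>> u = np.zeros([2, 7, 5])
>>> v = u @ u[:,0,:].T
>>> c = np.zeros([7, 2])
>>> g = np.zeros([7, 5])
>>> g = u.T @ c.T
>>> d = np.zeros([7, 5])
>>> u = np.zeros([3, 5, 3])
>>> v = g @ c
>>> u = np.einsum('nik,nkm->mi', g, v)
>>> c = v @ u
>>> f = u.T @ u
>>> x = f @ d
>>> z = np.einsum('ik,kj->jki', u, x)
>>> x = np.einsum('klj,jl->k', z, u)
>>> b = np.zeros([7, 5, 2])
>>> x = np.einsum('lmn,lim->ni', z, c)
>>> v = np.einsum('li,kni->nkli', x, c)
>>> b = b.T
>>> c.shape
(5, 7, 7)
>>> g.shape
(5, 7, 7)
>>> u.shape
(2, 7)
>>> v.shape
(7, 5, 2, 7)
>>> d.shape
(7, 5)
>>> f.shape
(7, 7)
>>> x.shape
(2, 7)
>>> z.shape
(5, 7, 2)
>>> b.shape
(2, 5, 7)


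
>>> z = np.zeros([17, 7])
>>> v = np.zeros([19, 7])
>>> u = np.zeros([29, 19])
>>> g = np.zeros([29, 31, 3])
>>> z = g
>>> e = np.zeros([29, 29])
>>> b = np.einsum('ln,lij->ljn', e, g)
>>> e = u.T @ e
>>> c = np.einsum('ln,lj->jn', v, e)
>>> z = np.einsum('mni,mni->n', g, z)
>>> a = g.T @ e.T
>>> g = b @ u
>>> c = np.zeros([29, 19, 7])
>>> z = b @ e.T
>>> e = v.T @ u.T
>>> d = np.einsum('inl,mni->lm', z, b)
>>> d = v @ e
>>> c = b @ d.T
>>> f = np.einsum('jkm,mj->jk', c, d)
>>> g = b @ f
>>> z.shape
(29, 3, 19)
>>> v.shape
(19, 7)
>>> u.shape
(29, 19)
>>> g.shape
(29, 3, 3)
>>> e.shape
(7, 29)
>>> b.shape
(29, 3, 29)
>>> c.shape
(29, 3, 19)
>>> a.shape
(3, 31, 19)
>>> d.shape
(19, 29)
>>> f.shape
(29, 3)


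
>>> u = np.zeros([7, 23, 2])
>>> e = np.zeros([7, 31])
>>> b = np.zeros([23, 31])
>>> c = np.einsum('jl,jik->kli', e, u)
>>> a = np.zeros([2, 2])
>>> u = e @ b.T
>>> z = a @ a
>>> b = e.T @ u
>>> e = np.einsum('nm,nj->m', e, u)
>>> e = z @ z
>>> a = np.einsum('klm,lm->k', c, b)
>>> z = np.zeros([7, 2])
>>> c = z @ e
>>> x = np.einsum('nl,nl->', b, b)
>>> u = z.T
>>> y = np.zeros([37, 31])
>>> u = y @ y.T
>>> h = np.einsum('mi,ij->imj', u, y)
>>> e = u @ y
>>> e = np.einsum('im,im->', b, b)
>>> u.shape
(37, 37)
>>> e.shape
()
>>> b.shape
(31, 23)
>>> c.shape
(7, 2)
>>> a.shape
(2,)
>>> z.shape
(7, 2)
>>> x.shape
()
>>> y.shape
(37, 31)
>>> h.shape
(37, 37, 31)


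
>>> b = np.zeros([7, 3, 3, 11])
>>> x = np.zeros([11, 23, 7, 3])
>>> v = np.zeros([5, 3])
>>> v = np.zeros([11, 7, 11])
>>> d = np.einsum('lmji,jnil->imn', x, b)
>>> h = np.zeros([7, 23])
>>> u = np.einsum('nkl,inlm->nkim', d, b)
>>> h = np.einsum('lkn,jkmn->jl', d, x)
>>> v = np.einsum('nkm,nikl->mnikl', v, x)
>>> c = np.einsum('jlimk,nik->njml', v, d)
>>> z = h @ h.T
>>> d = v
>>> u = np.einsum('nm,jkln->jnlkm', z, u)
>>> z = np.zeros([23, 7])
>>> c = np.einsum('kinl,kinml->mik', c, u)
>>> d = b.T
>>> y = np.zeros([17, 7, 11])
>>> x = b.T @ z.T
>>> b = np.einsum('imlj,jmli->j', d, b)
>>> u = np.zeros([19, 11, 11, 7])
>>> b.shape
(7,)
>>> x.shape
(11, 3, 3, 23)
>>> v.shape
(11, 11, 23, 7, 3)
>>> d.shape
(11, 3, 3, 7)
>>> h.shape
(11, 3)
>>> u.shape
(19, 11, 11, 7)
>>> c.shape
(23, 11, 3)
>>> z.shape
(23, 7)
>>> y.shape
(17, 7, 11)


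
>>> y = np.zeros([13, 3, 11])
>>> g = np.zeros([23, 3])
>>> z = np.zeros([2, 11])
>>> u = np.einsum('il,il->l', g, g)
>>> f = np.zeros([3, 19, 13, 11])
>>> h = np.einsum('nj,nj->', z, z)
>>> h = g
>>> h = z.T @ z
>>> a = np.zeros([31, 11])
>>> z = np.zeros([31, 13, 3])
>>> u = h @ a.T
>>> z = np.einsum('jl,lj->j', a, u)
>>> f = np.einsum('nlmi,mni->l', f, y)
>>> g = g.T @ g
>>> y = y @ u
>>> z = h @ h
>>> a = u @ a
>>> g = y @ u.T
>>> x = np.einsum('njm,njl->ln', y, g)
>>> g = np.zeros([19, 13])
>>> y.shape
(13, 3, 31)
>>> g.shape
(19, 13)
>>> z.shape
(11, 11)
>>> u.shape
(11, 31)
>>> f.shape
(19,)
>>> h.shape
(11, 11)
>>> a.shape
(11, 11)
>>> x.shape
(11, 13)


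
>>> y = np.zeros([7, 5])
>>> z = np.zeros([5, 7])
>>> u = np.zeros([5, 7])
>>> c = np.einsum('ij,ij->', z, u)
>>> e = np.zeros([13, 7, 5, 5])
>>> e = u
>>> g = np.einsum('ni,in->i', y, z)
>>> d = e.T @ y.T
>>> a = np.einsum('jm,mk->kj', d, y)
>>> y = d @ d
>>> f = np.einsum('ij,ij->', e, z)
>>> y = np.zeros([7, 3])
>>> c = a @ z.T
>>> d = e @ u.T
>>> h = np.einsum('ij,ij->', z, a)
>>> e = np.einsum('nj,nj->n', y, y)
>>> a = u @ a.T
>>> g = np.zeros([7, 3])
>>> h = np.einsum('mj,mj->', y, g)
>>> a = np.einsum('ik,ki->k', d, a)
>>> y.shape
(7, 3)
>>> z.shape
(5, 7)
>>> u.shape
(5, 7)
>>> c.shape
(5, 5)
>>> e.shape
(7,)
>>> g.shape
(7, 3)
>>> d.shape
(5, 5)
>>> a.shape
(5,)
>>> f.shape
()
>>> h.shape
()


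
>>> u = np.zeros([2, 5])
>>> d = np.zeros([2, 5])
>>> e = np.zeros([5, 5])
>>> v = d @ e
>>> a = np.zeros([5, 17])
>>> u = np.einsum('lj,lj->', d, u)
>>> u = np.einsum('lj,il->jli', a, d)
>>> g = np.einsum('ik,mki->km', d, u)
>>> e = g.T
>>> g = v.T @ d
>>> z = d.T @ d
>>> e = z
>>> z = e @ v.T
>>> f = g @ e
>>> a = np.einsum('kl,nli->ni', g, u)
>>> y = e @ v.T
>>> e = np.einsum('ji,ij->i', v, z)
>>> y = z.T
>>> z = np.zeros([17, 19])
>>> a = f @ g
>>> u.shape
(17, 5, 2)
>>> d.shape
(2, 5)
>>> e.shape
(5,)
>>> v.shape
(2, 5)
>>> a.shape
(5, 5)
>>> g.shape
(5, 5)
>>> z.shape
(17, 19)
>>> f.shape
(5, 5)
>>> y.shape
(2, 5)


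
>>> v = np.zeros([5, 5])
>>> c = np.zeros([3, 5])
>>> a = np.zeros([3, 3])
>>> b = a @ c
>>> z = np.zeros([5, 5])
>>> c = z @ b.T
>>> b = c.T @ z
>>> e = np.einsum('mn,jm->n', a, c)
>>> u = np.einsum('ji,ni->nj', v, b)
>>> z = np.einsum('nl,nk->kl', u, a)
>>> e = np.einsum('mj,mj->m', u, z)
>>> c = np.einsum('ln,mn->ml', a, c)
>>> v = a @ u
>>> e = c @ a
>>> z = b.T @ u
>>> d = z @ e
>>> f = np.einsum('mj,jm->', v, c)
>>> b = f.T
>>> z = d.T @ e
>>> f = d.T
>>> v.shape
(3, 5)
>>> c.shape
(5, 3)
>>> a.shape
(3, 3)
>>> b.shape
()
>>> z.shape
(3, 3)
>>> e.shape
(5, 3)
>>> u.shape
(3, 5)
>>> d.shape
(5, 3)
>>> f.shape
(3, 5)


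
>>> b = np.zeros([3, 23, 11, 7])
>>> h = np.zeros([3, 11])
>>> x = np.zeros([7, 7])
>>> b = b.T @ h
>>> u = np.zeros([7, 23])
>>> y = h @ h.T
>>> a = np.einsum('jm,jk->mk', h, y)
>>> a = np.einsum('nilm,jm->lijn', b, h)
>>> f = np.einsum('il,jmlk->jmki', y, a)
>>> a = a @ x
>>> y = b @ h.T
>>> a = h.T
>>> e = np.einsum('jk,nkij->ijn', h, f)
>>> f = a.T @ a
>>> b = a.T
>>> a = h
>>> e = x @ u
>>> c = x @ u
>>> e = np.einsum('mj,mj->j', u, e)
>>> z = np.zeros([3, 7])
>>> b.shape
(3, 11)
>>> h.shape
(3, 11)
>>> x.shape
(7, 7)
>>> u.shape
(7, 23)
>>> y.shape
(7, 11, 23, 3)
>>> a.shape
(3, 11)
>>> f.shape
(3, 3)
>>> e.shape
(23,)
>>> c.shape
(7, 23)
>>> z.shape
(3, 7)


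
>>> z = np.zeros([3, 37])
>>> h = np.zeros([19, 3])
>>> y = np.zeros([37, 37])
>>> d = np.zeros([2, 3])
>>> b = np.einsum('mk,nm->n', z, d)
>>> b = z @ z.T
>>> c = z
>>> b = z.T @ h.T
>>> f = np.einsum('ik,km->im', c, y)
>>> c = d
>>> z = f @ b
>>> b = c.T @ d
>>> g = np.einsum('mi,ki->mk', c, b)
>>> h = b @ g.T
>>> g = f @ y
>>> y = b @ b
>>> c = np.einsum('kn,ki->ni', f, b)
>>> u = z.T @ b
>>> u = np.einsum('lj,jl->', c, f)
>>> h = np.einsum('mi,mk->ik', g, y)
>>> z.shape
(3, 19)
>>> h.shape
(37, 3)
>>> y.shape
(3, 3)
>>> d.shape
(2, 3)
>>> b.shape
(3, 3)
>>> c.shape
(37, 3)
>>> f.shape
(3, 37)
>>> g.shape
(3, 37)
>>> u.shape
()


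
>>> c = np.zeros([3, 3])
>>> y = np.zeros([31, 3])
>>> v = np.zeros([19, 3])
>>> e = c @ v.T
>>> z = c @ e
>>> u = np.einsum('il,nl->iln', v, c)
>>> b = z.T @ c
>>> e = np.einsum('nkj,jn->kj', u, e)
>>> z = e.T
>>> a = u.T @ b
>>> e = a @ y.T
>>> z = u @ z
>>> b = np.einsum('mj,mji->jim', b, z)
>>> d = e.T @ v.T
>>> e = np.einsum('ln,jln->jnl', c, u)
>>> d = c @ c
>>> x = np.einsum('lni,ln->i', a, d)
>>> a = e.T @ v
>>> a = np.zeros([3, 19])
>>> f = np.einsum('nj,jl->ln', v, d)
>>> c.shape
(3, 3)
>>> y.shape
(31, 3)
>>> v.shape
(19, 3)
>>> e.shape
(19, 3, 3)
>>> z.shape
(19, 3, 3)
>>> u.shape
(19, 3, 3)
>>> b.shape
(3, 3, 19)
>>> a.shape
(3, 19)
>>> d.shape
(3, 3)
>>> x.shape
(3,)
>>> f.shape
(3, 19)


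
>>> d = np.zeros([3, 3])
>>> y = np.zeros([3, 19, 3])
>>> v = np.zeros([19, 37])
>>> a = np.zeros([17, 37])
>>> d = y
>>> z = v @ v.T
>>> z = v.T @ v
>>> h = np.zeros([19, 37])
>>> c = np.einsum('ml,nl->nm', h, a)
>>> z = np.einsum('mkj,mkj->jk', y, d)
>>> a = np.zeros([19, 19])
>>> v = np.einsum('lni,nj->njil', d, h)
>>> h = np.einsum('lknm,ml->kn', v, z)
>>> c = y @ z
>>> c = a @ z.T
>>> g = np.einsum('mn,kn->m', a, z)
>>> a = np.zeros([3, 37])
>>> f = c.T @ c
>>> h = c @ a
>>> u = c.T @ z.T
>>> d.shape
(3, 19, 3)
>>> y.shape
(3, 19, 3)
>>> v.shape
(19, 37, 3, 3)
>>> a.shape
(3, 37)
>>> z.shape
(3, 19)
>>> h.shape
(19, 37)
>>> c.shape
(19, 3)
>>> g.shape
(19,)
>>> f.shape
(3, 3)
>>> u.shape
(3, 3)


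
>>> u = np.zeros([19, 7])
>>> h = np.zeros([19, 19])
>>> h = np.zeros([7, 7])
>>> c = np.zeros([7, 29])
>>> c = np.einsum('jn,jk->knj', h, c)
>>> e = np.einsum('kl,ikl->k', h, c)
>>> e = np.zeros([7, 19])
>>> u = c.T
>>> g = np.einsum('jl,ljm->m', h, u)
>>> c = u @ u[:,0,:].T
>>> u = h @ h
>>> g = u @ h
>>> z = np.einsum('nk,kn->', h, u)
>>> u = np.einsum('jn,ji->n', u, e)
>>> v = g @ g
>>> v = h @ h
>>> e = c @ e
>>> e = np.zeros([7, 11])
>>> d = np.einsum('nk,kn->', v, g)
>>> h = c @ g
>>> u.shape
(7,)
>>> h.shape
(7, 7, 7)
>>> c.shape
(7, 7, 7)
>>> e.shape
(7, 11)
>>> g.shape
(7, 7)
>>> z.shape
()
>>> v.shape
(7, 7)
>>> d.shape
()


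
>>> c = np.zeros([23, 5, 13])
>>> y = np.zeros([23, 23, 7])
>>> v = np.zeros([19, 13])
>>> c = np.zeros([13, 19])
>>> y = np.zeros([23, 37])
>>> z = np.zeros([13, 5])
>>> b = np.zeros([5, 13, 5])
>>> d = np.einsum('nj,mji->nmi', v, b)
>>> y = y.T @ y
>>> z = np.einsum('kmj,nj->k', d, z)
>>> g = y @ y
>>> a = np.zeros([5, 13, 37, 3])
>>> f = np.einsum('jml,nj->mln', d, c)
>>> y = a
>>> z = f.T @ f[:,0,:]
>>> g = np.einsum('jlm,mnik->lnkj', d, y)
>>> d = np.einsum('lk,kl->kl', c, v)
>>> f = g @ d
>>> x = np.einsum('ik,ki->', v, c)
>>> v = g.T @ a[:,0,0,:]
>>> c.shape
(13, 19)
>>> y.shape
(5, 13, 37, 3)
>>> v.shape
(19, 3, 13, 3)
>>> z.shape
(13, 5, 13)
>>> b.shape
(5, 13, 5)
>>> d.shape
(19, 13)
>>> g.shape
(5, 13, 3, 19)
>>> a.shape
(5, 13, 37, 3)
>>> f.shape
(5, 13, 3, 13)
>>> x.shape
()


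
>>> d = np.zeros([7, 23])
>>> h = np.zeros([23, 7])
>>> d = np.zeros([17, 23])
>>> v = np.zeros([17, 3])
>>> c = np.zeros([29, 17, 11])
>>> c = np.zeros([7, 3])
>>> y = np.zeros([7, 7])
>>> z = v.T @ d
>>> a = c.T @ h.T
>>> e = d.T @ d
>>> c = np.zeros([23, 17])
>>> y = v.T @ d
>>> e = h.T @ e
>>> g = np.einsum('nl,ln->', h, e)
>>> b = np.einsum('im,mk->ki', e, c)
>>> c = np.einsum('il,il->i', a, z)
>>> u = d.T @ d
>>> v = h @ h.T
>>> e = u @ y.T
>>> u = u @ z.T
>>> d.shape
(17, 23)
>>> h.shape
(23, 7)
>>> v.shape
(23, 23)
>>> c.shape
(3,)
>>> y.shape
(3, 23)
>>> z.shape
(3, 23)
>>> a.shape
(3, 23)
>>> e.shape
(23, 3)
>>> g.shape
()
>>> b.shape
(17, 7)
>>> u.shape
(23, 3)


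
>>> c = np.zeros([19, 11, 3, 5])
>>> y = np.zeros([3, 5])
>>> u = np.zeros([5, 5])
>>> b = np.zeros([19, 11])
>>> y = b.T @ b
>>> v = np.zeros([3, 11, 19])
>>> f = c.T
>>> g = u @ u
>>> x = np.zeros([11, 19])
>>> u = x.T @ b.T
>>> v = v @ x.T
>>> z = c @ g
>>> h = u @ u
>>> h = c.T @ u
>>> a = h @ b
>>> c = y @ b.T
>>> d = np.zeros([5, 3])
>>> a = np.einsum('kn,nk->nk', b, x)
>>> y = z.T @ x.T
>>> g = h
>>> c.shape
(11, 19)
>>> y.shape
(5, 3, 11, 11)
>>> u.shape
(19, 19)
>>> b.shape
(19, 11)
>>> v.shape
(3, 11, 11)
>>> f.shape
(5, 3, 11, 19)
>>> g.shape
(5, 3, 11, 19)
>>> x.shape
(11, 19)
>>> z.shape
(19, 11, 3, 5)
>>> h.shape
(5, 3, 11, 19)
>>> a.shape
(11, 19)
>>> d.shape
(5, 3)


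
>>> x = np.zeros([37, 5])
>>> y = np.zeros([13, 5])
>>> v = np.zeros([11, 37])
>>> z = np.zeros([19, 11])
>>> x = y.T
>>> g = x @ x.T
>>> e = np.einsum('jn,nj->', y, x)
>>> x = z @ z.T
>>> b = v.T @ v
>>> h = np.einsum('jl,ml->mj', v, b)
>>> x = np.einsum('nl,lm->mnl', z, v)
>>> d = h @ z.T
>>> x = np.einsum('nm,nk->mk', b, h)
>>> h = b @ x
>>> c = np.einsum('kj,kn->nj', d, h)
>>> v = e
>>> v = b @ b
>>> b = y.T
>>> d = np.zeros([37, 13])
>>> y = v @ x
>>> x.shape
(37, 11)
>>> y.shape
(37, 11)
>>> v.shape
(37, 37)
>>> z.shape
(19, 11)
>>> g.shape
(5, 5)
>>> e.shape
()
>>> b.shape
(5, 13)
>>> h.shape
(37, 11)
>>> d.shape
(37, 13)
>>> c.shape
(11, 19)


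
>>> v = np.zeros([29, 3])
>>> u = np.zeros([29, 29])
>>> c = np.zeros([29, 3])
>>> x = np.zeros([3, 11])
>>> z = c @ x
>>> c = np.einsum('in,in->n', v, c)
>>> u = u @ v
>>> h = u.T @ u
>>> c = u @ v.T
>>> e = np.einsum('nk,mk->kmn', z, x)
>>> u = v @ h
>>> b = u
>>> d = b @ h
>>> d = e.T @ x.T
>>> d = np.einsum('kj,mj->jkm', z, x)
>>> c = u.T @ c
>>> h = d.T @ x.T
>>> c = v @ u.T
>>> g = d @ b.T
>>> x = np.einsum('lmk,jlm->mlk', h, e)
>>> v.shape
(29, 3)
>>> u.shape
(29, 3)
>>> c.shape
(29, 29)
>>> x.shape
(29, 3, 3)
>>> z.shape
(29, 11)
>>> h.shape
(3, 29, 3)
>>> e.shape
(11, 3, 29)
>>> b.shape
(29, 3)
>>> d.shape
(11, 29, 3)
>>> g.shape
(11, 29, 29)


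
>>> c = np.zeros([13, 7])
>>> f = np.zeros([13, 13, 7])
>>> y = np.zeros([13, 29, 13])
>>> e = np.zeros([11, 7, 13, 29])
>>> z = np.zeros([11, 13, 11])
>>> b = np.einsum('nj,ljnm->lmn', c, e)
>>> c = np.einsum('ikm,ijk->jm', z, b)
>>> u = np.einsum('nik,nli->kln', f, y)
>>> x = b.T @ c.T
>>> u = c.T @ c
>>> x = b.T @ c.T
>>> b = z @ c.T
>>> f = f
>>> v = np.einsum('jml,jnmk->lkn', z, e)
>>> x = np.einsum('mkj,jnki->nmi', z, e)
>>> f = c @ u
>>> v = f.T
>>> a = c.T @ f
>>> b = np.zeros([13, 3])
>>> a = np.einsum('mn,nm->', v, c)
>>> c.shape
(29, 11)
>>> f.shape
(29, 11)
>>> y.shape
(13, 29, 13)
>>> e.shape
(11, 7, 13, 29)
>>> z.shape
(11, 13, 11)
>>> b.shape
(13, 3)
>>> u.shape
(11, 11)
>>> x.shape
(7, 11, 29)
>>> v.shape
(11, 29)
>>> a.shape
()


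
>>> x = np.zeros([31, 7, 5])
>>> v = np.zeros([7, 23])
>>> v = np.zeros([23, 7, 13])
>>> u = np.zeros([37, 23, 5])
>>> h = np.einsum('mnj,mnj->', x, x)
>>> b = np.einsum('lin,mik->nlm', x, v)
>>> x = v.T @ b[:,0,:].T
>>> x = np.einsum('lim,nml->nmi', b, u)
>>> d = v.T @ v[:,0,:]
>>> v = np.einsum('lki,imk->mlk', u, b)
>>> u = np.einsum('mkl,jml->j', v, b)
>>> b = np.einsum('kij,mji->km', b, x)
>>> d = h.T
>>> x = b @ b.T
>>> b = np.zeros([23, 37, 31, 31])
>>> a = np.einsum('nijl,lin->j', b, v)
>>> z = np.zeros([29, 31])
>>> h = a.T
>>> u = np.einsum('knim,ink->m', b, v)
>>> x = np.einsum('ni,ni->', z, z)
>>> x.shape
()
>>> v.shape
(31, 37, 23)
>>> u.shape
(31,)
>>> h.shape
(31,)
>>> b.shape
(23, 37, 31, 31)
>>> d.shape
()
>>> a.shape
(31,)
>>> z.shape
(29, 31)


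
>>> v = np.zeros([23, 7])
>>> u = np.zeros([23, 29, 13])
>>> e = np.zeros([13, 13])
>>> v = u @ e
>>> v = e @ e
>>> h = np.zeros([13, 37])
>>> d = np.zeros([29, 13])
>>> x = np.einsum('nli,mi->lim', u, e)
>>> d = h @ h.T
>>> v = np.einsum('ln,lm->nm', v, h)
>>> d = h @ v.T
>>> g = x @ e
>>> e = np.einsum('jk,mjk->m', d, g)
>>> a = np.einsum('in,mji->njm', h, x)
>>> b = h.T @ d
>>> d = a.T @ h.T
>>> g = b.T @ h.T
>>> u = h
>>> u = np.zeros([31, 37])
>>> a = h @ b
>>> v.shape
(13, 37)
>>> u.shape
(31, 37)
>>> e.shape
(29,)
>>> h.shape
(13, 37)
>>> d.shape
(29, 13, 13)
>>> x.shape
(29, 13, 13)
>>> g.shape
(13, 13)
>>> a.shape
(13, 13)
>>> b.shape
(37, 13)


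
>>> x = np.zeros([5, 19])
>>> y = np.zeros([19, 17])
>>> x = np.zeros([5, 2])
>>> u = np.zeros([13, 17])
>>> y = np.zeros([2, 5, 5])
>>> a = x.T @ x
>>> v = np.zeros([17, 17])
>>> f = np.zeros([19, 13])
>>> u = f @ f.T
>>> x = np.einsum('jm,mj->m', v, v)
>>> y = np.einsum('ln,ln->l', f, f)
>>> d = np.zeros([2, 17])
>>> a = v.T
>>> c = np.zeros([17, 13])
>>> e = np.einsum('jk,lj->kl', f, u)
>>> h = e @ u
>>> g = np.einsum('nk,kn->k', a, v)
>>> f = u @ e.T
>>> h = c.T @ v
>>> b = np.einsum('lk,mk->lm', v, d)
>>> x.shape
(17,)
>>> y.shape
(19,)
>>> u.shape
(19, 19)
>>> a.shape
(17, 17)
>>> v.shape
(17, 17)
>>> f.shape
(19, 13)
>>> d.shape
(2, 17)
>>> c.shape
(17, 13)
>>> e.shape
(13, 19)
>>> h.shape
(13, 17)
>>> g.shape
(17,)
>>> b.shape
(17, 2)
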